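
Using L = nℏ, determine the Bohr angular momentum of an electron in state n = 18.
1.8982e-33 J·s (or 18ℏ)

In the Bohr model, angular momentum is quantized:
L = nℏ

where ℏ = h/(2π) = 1.054572e-34 J·s

For n = 18:
L = 18 × 1.054572e-34 J·s
L = 1.8982e-33 J·s

This can also be written as L = 18ℏ.
The angular momentum is an integer multiple of the reduced Planck constant.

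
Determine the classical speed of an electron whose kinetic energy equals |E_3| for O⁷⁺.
5.8338e+06 m/s (or 1.9460% of c)

The binding energy at n = 3 for O⁷⁺ is:
E_3 = -13.6057 × 8²/3² = -96.751644 eV
|E_3| = 96.751644 eV

Convert to Joules:
KE = 96.751644 eV × (1.602177 × 10⁻¹⁹ J/eV) = 1.550133e-17 J

Using KE = ½mv²:
v = √(2·KE/m_e)
v = √(2 × 1.550133e-17 J / 9.10938 × 10⁻³¹ kg)
v = 5.8338e+06 m/s

This is approximately 1.9460% the speed of light.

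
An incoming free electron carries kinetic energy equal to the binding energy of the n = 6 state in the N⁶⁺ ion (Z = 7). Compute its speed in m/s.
2.552e+06 m/s (or 0.851358% of c)

The binding energy at n = 6 for N⁶⁺ is:
E_6 = -13.6057 × 7²/6² = -18.51886944 eV
|E_6| = 18.51886944 eV

Convert to Joules:
KE = 18.51886944 eV × (1.602177 × 10⁻¹⁹ J/eV) = 2.96705e-18 J

Using KE = ½mv²:
v = √(2·KE/m_e)
v = √(2 × 2.96705e-18 J / 9.10938 × 10⁻³¹ kg)
v = 2.552e+06 m/s

This is approximately 0.851358% the speed of light.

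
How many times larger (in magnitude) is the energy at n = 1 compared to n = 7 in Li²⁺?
49.0000

Using E_n = -13.6057 Z² / n² eV with Z = 3:

E_1 = -13.6057 × 3² / 1² = -122.4513 / 1 = -122.4513000000 eV
E_7 = -13.6057 × 3² / 7² = -122.4513 / 49 = -2.4990061224 eV

The ratio is:
E_1/E_7 = (-122.4513000000) / (-2.4990061224)
E_1/E_7 = (-122.4513/1) / (-122.4513/49)
E_1/E_7 = 49/1
E_1/E_7 = 49.0000
(Note: the Z² factors cancel in the ratio.)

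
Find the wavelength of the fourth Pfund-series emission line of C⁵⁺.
91.533328 nm

The lines of a series are numbered from the longest wavelength (smallest ΔE) outward; the fourth line is the transition from n = n_f + 4 to n_f.
The Pfund series has all transitions ending at n_f = 5.

For C⁵⁺ (Z = 6), the fourth line (δ-line) is the jump from n = 9 to n = 5:
E_9 = -13.6057 × 6² / 9² = -6.04697778 eV
E_5 = -13.6057 × 6² / 5² = -19.59220800 eV
ΔE = E_9 - E_5 = 13.54523022 eV

λ = hc/E = 1239.84 eV·nm / 13.54523022 eV
λ = 91.533328 nm

This is the δ-line of the Pfund series in C⁵⁺.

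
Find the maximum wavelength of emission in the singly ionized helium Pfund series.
1863.95141 nm

The longest wavelength corresponds to the smallest energy transition in the series.
The Pfund series has all transitions ending at n_f = 5.

For He⁺ (Z = 2), the first line (α-line) is the jump from n = 6 to n = 5:
E_6 = -13.6057 × 2² / 6² = -1.51174444444 eV
E_5 = -13.6057 × 2² / 5² = -2.17691200000 eV
ΔE = E_6 - E_5 = 0.66516755556 eV

λ = hc/E = 1239.84 eV·nm / 0.66516755556 eV
λ = 1863.95141 nm

This is the α-line of the Pfund series in He⁺.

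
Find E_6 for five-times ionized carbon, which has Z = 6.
-13.605700 eV

For hydrogen-like ions, the energy levels scale with Z²:
E_n = -13.6057 Z² / n² eV

For C⁵⁺ (Z = 6) at n = 6:
E_6 = -13.6057 × 6² / 6²
E_6 = -13.6057 × 36 / 36
E_6 = -489.8052 / 36
E_6 = -13.605700 eV

The energy is 36 times more negative than hydrogen at the same n due to the stronger nuclear charge.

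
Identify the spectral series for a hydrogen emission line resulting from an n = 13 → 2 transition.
Balmer series

The spectral series in hydrogen are named based on the final (lower) energy level:
- Lyman series: n_final = 1 (ultraviolet)
- Balmer series: n_final = 2 (visible/near-UV)
- Paschen series: n_final = 3 (infrared)
- Brackett series: n_final = 4 (infrared)
- Pfund series: n_final = 5 (far infrared)

Since this transition ends at n = 2, it belongs to the Balmer series.

For reference, this 13 → 2 line has photon energy
ΔE = 13.6057 eV × (1/2² - 1/13²) = 3.32091790 eV,
corresponding to wavelength λ = hc/ΔE = 1239.84 eV·nm / 3.32091790 eV = 373.3426 nm in the visible/near-UV region.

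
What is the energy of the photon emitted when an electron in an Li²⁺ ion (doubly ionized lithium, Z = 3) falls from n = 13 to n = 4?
6.9286 eV

The energy levels are E_n = -13.6057 Z² eV / n².

Energy at n = 13: E_13 = -13.6057 × 3² / 13² = -0.7245639 eV
Energy at n = 4: E_4 = -13.6057 × 3² / 4² = -7.6532063 eV

For emission (electron falling to lower state), the photon energy is:
E_photon = E_13 - E_4 = |-0.7245639 - (-7.6532063)|
E_photon = 6.9286 eV

This energy is carried away by the emitted photon.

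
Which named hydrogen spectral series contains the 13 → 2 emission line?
Balmer series

The spectral series in hydrogen are named based on the final (lower) energy level:
- Lyman series: n_final = 1 (ultraviolet)
- Balmer series: n_final = 2 (visible/near-UV)
- Paschen series: n_final = 3 (infrared)
- Brackett series: n_final = 4 (infrared)
- Pfund series: n_final = 5 (far infrared)

Since this transition ends at n = 2, it belongs to the Balmer series.

For reference, this 13 → 2 line has photon energy
ΔE = 13.6057 eV × (1/2² - 1/13²) = 3.3209179 eV,
corresponding to wavelength λ = hc/ΔE = 1239.84 eV·nm / 3.3209179 eV = 373.343 nm in the visible/near-UV region.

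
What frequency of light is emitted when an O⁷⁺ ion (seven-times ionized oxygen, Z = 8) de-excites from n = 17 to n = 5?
7.6935e+15 Hz

First, find the transition energy:
E_17 = -13.6057 × 8² / 17² = -3.013027 eV
E_5 = -13.6057 × 8² / 5² = -34.830592 eV
|ΔE| = |E_5 - E_17| = 31.817565 eV

Convert to Joules: E = 31.817565 eV × (1.602177 × 10⁻¹⁹ J/eV) = 5.097737e-18 J

Using E = hf:
f = E/h = 5.097737e-18 J / (6.62607 × 10⁻³⁴ J·s)
f = 7.6935e+15 Hz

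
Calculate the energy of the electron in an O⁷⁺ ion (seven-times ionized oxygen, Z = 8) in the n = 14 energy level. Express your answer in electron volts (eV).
-4.442678 eV

The energy levels of a hydrogen-like atom are given by:
E_n = -13.6057 Z² / n² eV  (with Z = 8 for O⁷⁺)

For n = 14:
E_14 = -13.6057 × 8² / 14²
E_14 = -13.6057 × 64 / 196
E_14 = -4.442678 eV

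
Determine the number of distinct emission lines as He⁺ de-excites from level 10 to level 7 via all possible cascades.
6

The electron can occupy levels n = 7, 8, ..., 10 during de-excitation — that is m = 10 - 7 + 1 = 4 distinct levels.

The number of distinct spectral lines equals the number of ways to choose 2 of these m levels (each pair gives one possible emission transition):

Number of lines = m(m-1)/2 = 4×3/2 = 6

These correspond to all possible transitions between the 4 levels:
10 → 9, 10 → 8, 10 → 7, 9 → 8, 9 → 7, 8 → 7

Each transition produces a photon with a unique energy (and thus wavelength). This count does not depend on Z.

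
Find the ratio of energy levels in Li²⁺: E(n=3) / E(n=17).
32.111111

Using E_n = -13.6057 Z² / n² eV with Z = 3:

E_3 = -13.6057 × 3² / 3² = -122.4513 / 9 = -13.605700000000 eV
E_17 = -13.6057 × 3² / 17² = -122.4513 / 289 = -0.423706920415 eV

The ratio is:
E_3/E_17 = (-13.605700000000) / (-0.423706920415)
E_3/E_17 = (-122.4513/9) / (-122.4513/289)
E_3/E_17 = 289/9
E_3/E_17 = 32.111111
(Note: the Z² factors cancel in the ratio.)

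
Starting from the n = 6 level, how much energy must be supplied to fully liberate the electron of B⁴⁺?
9.44840 eV

The ionization energy is the energy needed to remove the electron completely (n → ∞).

For a hydrogen-like ion with Z = 5, E_n = -13.6057 Z² / n² eV.

At n = 6: E_6 = -13.6057 × 5² / 6² = -9.44840278 eV
At n = ∞: E_∞ = 0 eV

Ionization energy = E_∞ - E_6 = 0 - (-9.44840278) = 9.44840278 eV
Ionization energy ≈ 9.44840 eV

This is also called the binding energy of the electron in state n = 6.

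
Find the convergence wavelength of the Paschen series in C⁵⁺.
22.782 nm

The series limit corresponds to the transition from n = ∞ to n = 3.
This is the highest energy (shortest wavelength) transition in the Paschen series.

E_∞ = 0 eV
E_3 = -13.6057 × 6² / 3² = -54.42280 eV

Energy at series limit:
ΔE = E_∞ - E_3 = 0 - (-54.42280) = 54.42280 eV
λ = hc/E = 1239.84 eV·nm / 54.42280 eV = 22.782 nm

This energy equals the ionization energy from the n = 3 state of C⁵⁺.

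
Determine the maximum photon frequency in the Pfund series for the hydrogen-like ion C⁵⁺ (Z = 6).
4.737e+15 Hz

The series limit corresponds to the transition from n = ∞ to n = 5.
This is the highest energy (shortest wavelength) transition in the Pfund series.

E_∞ = 0 eV
E_5 = -13.6057 × 6² / 5² = -19.59221 eV

Energy at series limit:
ΔE = E_∞ - E_5 = 0 - (-19.59221) = 19.59221 eV
E = 19.59221 eV × (1.602177 × 10⁻¹⁹ J/eV) = 3.13902e-18 J
f = E/h = 3.13902e-18 J / (6.62607 × 10⁻³⁴ J·s) = 4.737e+15 Hz

This energy equals the ionization energy from the n = 5 state of C⁵⁺.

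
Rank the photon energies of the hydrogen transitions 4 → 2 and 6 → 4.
4 → 2

Calculate the energy for each transition:

Transition 4 → 2:
ΔE₁ = |E_2 - E_4| = |-13.6057/2² - (-13.6057/4²)|
ΔE₁ = |-3.40142500 - (-0.85035625)| = 2.55107 eV

Transition 6 → 4:
ΔE₂ = |E_4 - E_6| = |-13.6057/4² - (-13.6057/6²)|
ΔE₂ = |-0.85035625 - (-0.37793611)| = 0.47242 eV

Since 2.55107 eV > 0.47242 eV, the transition 4 → 2 emits the more energetic photon.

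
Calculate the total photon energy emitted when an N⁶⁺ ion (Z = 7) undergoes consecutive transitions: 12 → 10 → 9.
3.60089 eV

The energy levels of N⁶⁺ are E_n = -13.6057 × 7² / n² eV.

First transition (12 → 10):
ΔE₁ = |E_10 - E_12|
ΔE₁ = |-6.66679300000 - (-4.62971736111)| = 2.03707564 eV

Second transition (10 → 9):
ΔE₂ = |E_9 - E_10|
ΔE₂ = |-8.23060864198 - (-6.66679300000)| = 1.56381564 eV

Total energy released:
E_total = ΔE₁ + ΔE₂ = 2.03707564 + 1.56381564 = 3.60089 eV

Note: This equals the direct transition 12 → 9: 3.60089 eV ✓
Energy is conserved regardless of the path taken.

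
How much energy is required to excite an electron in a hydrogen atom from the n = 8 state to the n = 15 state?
0.15 eV

The energy levels of a hydrogen-like atom are E_n = -13.6057 eV / n².

Energy at n = 8: E_8 = -13.6057 / 8² = -0.21259 eV
Energy at n = 15: E_15 = -13.6057 / 15² = -0.06047 eV

The excitation energy is the difference:
ΔE = E_15 - E_8
ΔE = -0.06047 - (-0.21259)
ΔE = 0.15 eV

Since this is positive, energy must be absorbed (photon absorption).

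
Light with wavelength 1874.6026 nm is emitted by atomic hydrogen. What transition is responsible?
n = 4 → n = 3

First, find the photon energy from the wavelength (hc = 1239.84 eV·nm):
E = hc/λ = 1239.84 eV·nm / 1874.6026 nm = 0.66138818 eV

The energy levels of hydrogen satisfy E_n = -13.6057 / n² eV, so an emission n_i → n_f releases
ΔE = 13.6057 × (1/n_f² − 1/n_i²) eV.

Setting ΔE equal to the photon energy:
1/n_f² − 1/n_i² = 0.66138818 / 13.6057 = 0.048611110

Since 1/n_i² must be positive, we need 1/n_f² > 0.048611110, i.e. n_f ≤ 4. For each allowed n_f, solve n_i = (1/n_f² − 0.048611110)^(−1/2) and check whether it is a whole number:
  n_f = 1: 1/n_i² = 1.000000000 − 0.048611110 = 0.951388890 → n_i = 1.025  (not an integer) ✗
  n_f = 2: 1/n_i² = 0.250000000 − 0.048611110 = 0.201388890 → n_i = 2.228  (not an integer) ✗
  n_f = 3: 1/n_i² = 0.111111111 − 0.048611110 = 0.062500001 → n_i = 4.000  → integer, n_i = 4 ✓
  n_f = 4: 1/n_i² = 0.062500000 − 0.048611110 = 0.013888890 → n_i = 8.485  (not an integer) ✗

Only n_f = 3 gives an integer upper level, n_i = 4.

The transition is from n = 4 to n = 3 (emission).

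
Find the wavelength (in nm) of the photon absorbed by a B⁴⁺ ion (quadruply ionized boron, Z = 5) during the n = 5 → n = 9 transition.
131.808 nm

First, find the transition energy using E_n = -13.6057 Z² / n² eV:
E_5 = -13.6057 × 5² / 5² = -13.6057000 eV
E_9 = -13.6057 × 5² / 9² = -4.1992901 eV

Photon energy: |ΔE| = |E_9 - E_5| = 9.4064099 eV

Convert to wavelength using E = hc/λ with hc = 1239.84 eV·nm:
λ = hc/E = 1239.84 eV·nm / 9.4064099 eV
λ = 131.808 nm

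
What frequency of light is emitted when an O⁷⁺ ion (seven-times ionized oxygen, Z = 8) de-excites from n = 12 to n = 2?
5.1175e+16 Hz

First, find the transition energy:
E_12 = -13.6057 × 8² / 12² = -6.04697778 eV
E_2 = -13.6057 × 8² / 2² = -217.69120000 eV
|ΔE| = |E_2 - E_12| = 211.64422222 eV

Convert to Joules: E = 211.64422222 eV × (1.602177 × 10⁻¹⁹ J/eV) = 3.390915e-17 J

Using E = hf:
f = E/h = 3.390915e-17 J / (6.62607 × 10⁻³⁴ J·s)
f = 5.1175e+16 Hz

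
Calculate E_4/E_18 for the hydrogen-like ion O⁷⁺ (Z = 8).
20.250

Using E_n = -13.6057 Z² / n² eV with Z = 8:

E_4 = -13.6057 × 8² / 4² = -870.7648 / 16 = -54.422800000 eV
E_18 = -13.6057 × 8² / 18² = -870.7648 / 324 = -2.687545679 eV

The ratio is:
E_4/E_18 = (-54.422800000) / (-2.687545679)
E_4/E_18 = (-870.7648/16) / (-870.7648/324)
E_4/E_18 = 324/16
E_4/E_18 = 20.250
(Note: the Z² factors cancel in the ratio.)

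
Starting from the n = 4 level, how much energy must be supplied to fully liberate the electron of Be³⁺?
13.60570 eV

The ionization energy is the energy needed to remove the electron completely (n → ∞).

For a hydrogen-like ion with Z = 4, E_n = -13.6057 Z² / n² eV.

At n = 4: E_4 = -13.6057 × 4² / 4² = -13.60570000 eV
At n = ∞: E_∞ = 0 eV

Ionization energy = E_∞ - E_4 = 0 - (-13.60570000) = 13.60570000 eV
Ionization energy ≈ 13.60570 eV

This is also called the binding energy of the electron in state n = 4.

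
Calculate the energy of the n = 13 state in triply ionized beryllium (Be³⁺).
-1.2881 eV

For hydrogen-like ions, the energy levels scale with Z²:
E_n = -13.6057 Z² / n² eV

For Be³⁺ (Z = 4) at n = 13:
E_13 = -13.6057 × 4² / 13²
E_13 = -13.6057 × 16 / 169
E_13 = -217.6912 / 169
E_13 = -1.2881 eV

The energy is 16 times more negative than hydrogen at the same n due to the stronger nuclear charge.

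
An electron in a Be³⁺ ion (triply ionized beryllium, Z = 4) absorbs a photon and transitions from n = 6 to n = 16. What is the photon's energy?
5.196622 eV

The energy levels of a hydrogen-like atom are E_n = -13.6057 Z² eV / n².

Energy at n = 6: E_6 = -13.6057 × 4² / 6² = -6.046977778 eV
Energy at n = 16: E_16 = -13.6057 × 4² / 16² = -0.850356250 eV

The excitation energy is the difference:
ΔE = E_16 - E_6
ΔE = -0.850356250 - (-6.046977778)
ΔE = 5.196622 eV

Since this is positive, energy must be absorbed (photon absorption).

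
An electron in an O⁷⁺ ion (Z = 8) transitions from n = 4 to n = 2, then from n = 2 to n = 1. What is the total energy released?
816.34 eV

The energy levels of O⁷⁺ are E_n = -13.6057 × 8² / n² eV.

First transition (4 → 2):
ΔE₁ = |E_2 - E_4|
ΔE₁ = |-217.69120000 - (-54.42280000)| = 163.26840 eV

Second transition (2 → 1):
ΔE₂ = |E_1 - E_2|
ΔE₂ = |-870.76480000 - (-217.69120000)| = 653.07360 eV

Total energy released:
E_total = ΔE₁ + ΔE₂ = 163.26840 + 653.07360 = 816.34 eV

Note: This equals the direct transition 4 → 1: 816.34 eV ✓
Energy is conserved regardless of the path taken.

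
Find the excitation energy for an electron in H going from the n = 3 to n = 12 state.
1.42 eV

The energy levels of a hydrogen-like atom are E_n = -13.6057 eV / n².

Energy at n = 3: E_3 = -13.6057 / 3² = -1.51174 eV
Energy at n = 12: E_12 = -13.6057 / 12² = -0.09448 eV

The excitation energy is the difference:
ΔE = E_12 - E_3
ΔE = -0.09448 - (-1.51174)
ΔE = 1.42 eV

Since this is positive, energy must be absorbed (photon absorption).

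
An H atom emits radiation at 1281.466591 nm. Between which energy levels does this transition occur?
n = 5 → n = 3

First, find the photon energy from the wavelength (hc = 1239.84 eV·nm):
E = hc/λ = 1239.84 eV·nm / 1281.466591 nm = 0.96751644 eV

The energy levels of hydrogen satisfy E_n = -13.6057 / n² eV, so an emission n_i → n_f releases
ΔE = 13.6057 × (1/n_f² − 1/n_i²) eV.

Setting ΔE equal to the photon energy:
1/n_f² − 1/n_i² = 0.96751644 / 13.6057 = 0.071111111

Since 1/n_i² must be positive, we need 1/n_f² > 0.071111111, i.e. n_f ≤ 3. For each allowed n_f, solve n_i = (1/n_f² − 0.071111111)^(−1/2) and check whether it is a whole number:
  n_f = 1: 1/n_i² = 1.000000000 − 0.071111111 = 0.928888889 → n_i = 1.038  (not an integer) ✗
  n_f = 2: 1/n_i² = 0.250000000 − 0.071111111 = 0.178888889 → n_i = 2.364  (not an integer) ✗
  n_f = 3: 1/n_i² = 0.111111111 − 0.071111111 = 0.040000000 → n_i = 5.000  → integer, n_i = 5 ✓

Only n_f = 3 gives an integer upper level, n_i = 5.

The transition is from n = 5 to n = 3 (emission).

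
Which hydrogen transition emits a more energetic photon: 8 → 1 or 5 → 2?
8 → 1

Calculate the energy for each transition:

Transition 8 → 1:
ΔE₁ = |E_1 - E_8| = |-13.6057/1² - (-13.6057/8²)|
ΔE₁ = |-13.60570000 - (-0.21258906)| = 13.39311 eV

Transition 5 → 2:
ΔE₂ = |E_2 - E_5| = |-13.6057/2² - (-13.6057/5²)|
ΔE₂ = |-3.40142500 - (-0.54422800)| = 2.85720 eV

Since 13.39311 eV > 2.85720 eV, the transition 8 → 1 emits the more energetic photon.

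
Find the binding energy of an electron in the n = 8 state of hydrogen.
0.21259 eV

The ionization energy is the energy needed to remove the electron completely (n → ∞).

For hydrogen, E_n = -13.6057 eV / n².

At n = 8: E_8 = -13.6057 / 8² = -0.21258906 eV
At n = ∞: E_∞ = 0 eV

Ionization energy = E_∞ - E_8 = 0 - (-0.21258906) = 0.21258906 eV
Ionization energy ≈ 0.21259 eV

This is also called the binding energy of the electron in state n = 8.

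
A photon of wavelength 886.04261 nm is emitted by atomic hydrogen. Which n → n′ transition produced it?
n = 11 → n = 3

First, find the photon energy from the wavelength (hc = 1239.84 eV·nm):
E = hc/λ = 1239.84 eV·nm / 886.04261 nm = 1.3993006 eV

The energy levels of hydrogen satisfy E_n = -13.6057 / n² eV, so an emission n_i → n_f releases
ΔE = 13.6057 × (1/n_f² − 1/n_i²) eV.

Setting ΔE equal to the photon energy:
1/n_f² − 1/n_i² = 1.3993006 / 13.6057 = 0.10284665

Since 1/n_i² must be positive, we need 1/n_f² > 0.10284665, i.e. n_f ≤ 3. For each allowed n_f, solve n_i = (1/n_f² − 0.10284665)^(−1/2) and check whether it is a whole number:
  n_f = 1: 1/n_i² = 1.00000000 − 0.10284665 = 0.89715335 → n_i = 1.056  (not an integer) ✗
  n_f = 2: 1/n_i² = 0.25000000 − 0.10284665 = 0.14715335 → n_i = 2.607  (not an integer) ✗
  n_f = 3: 1/n_i² = 0.11111111 − 0.10284665 = 0.00826446 → n_i = 11.000  → integer, n_i = 11 ✓

Only n_f = 3 gives an integer upper level, n_i = 11.

The transition is from n = 11 to n = 3 (emission).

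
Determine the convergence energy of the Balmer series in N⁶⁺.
166.6698 eV

The series limit corresponds to the transition from n = ∞ to n = 2.
This is the highest energy (shortest wavelength) transition in the Balmer series.

E_∞ = 0 eV
E_2 = -13.6057 × 7² / 2² = -166.6698 eV

Energy at series limit:
ΔE = E_∞ - E_2 = 0 - (-166.6698) = 166.6698 eV

This energy equals the ionization energy from the n = 2 state of N⁶⁺.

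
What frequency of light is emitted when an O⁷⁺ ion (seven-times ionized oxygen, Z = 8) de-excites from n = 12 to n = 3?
2.1932e+16 Hz

First, find the transition energy:
E_12 = -13.6057 × 8² / 12² = -6.046978 eV
E_3 = -13.6057 × 8² / 3² = -96.751644 eV
|ΔE| = |E_3 - E_12| = 90.704666 eV

Convert to Joules: E = 90.704666 eV × (1.602177 × 10⁻¹⁹ J/eV) = 1.453249e-17 J

Using E = hf:
f = E/h = 1.453249e-17 J / (6.62607 × 10⁻³⁴ J·s)
f = 2.1932e+16 Hz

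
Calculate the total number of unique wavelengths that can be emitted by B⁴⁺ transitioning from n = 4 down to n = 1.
6

The electron can occupy levels n = 1, 2, ..., 4 during de-excitation — that is m = 4 - 1 + 1 = 4 distinct levels.

The number of distinct spectral lines equals the number of ways to choose 2 of these m levels (each pair gives one possible emission transition):

Number of lines = m(m-1)/2 = 4×3/2 = 6

These correspond to all possible transitions between the 4 levels:
4 → 3, 4 → 2, 4 → 1, 3 → 2, 3 → 1, 2 → 1

Each transition produces a photon with a unique energy (and thus wavelength). This count does not depend on Z.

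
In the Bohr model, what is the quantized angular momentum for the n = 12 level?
1.27e-33 J·s (or 12ℏ)

In the Bohr model, angular momentum is quantized:
L = nℏ

where ℏ = h/(2π) = 1.0546e-34 J·s

For n = 12:
L = 12 × 1.0546e-34 J·s
L = 1.27e-33 J·s

This can also be written as L = 12ℏ.
The angular momentum is an integer multiple of the reduced Planck constant.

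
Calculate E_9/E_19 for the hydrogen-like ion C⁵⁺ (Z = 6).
4.45679

Using E_n = -13.6057 Z² / n² eV with Z = 6:

E_9 = -13.6057 × 6² / 9² = -489.8052 / 81 = -6.04697777778 eV
E_19 = -13.6057 × 6² / 19² = -489.8052 / 361 = -1.35680110803 eV

The ratio is:
E_9/E_19 = (-6.04697777778) / (-1.35680110803)
E_9/E_19 = (-489.8052/81) / (-489.8052/361)
E_9/E_19 = 361/81
E_9/E_19 = 4.45679
(Note: the Z² factors cancel in the ratio.)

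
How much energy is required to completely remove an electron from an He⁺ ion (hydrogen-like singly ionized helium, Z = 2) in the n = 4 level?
3.4014 eV

The ionization energy is the energy needed to remove the electron completely (n → ∞).

For a hydrogen-like ion with Z = 2, E_n = -13.6057 Z² / n² eV.

At n = 4: E_4 = -13.6057 × 2² / 4² = -3.4014250 eV
At n = ∞: E_∞ = 0 eV

Ionization energy = E_∞ - E_4 = 0 - (-3.4014250) = 3.4014250 eV
Ionization energy ≈ 3.4014 eV

This is also called the binding energy of the electron in state n = 4.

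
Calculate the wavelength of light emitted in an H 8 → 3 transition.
954.343120 nm

First, find the transition energy using E_n = -13.6057 / n² eV:
E_8 = -13.6057 / 8² = -0.2125890625 eV
E_3 = -13.6057 / 3² = -1.5117444444 eV

Photon energy: |ΔE| = |E_3 - E_8| = 1.2991553819 eV

Convert to wavelength using E = hc/λ with hc = 1239.84 eV·nm:
λ = hc/E = 1239.84 eV·nm / 1.2991553819 eV
λ = 954.343120 nm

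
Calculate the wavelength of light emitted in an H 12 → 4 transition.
1640.277 nm

First, find the transition energy using E_n = -13.6057 / n² eV:
E_12 = -13.6057 / 12² = -0.094484028 eV
E_4 = -13.6057 / 4² = -0.850356250 eV

Photon energy: |ΔE| = |E_4 - E_12| = 0.755872222 eV

Convert to wavelength using E = hc/λ with hc = 1239.84 eV·nm:
λ = hc/E = 1239.84 eV·nm / 0.755872222 eV
λ = 1640.277 nm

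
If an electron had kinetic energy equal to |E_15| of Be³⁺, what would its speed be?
5.834e+05 m/s (or 0.194596% of c)

The binding energy at n = 15 for Be³⁺ is:
E_15 = -13.6057 × 4²/15² = -0.96751644 eV
|E_15| = 0.96751644 eV

Convert to Joules:
KE = 0.96751644 eV × (1.602177 × 10⁻¹⁹ J/eV) = 1.55013e-19 J

Using KE = ½mv²:
v = √(2·KE/m_e)
v = √(2 × 1.55013e-19 J / 9.10938 × 10⁻³¹ kg)
v = 5.834e+05 m/s

This is approximately 0.194596% the speed of light.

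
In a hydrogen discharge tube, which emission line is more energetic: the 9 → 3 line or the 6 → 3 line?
9 → 3

Calculate the energy for each transition:

Transition 9 → 3:
ΔE₁ = |E_3 - E_9| = |-13.6057/3² - (-13.6057/9²)|
ΔE₁ = |-1.51174444 - (-0.16797160)| = 1.34377 eV

Transition 6 → 3:
ΔE₂ = |E_3 - E_6| = |-13.6057/3² - (-13.6057/6²)|
ΔE₂ = |-1.51174444 - (-0.37793611)| = 1.13381 eV

Since 1.34377 eV > 1.13381 eV, the transition 9 → 3 emits the more energetic photon.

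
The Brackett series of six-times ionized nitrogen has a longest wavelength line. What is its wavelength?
82.6544 nm

The longest wavelength corresponds to the smallest energy transition in the series.
The Brackett series has all transitions ending at n_f = 4.

For N⁶⁺ (Z = 7), the first line (α-line) is the jump from n = 5 to n = 4:
E_5 = -13.6057 × 7² / 5² = -26.667172 eV
E_4 = -13.6057 × 7² / 4² = -41.667456 eV
ΔE = E_5 - E_4 = 15.000284 eV

λ = hc/E = 1239.84 eV·nm / 15.000284 eV
λ = 82.6544 nm

This is the α-line of the Brackett series in N⁶⁺.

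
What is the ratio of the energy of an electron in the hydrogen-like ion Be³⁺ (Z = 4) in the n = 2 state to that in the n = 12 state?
36.00000

Using E_n = -13.6057 Z² / n² eV with Z = 4:

E_2 = -13.6057 × 4² / 2² = -217.6912 / 4 = -54.42280000000 eV
E_12 = -13.6057 × 4² / 12² = -217.6912 / 144 = -1.51174444444 eV

The ratio is:
E_2/E_12 = (-54.42280000000) / (-1.51174444444)
E_2/E_12 = (-217.6912/4) / (-217.6912/144)
E_2/E_12 = 144/4
E_2/E_12 = 36.00000
(Note: the Z² factors cancel in the ratio.)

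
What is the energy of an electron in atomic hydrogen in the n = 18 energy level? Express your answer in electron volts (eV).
-0.04199 eV

The energy levels of a hydrogen-like atom are given by:
E_n = -13.6057 eV / n²

For n = 18:
E_18 = -13.6057 eV / 18²
E_18 = -13.6057 eV / 324
E_18 = -0.04199 eV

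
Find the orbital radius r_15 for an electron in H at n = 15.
11.9065 nm (or 119.0648 Å)

The Bohr radius formula is:
r_n = n² a₀ / Z

where a₀ = 0.0529177 nm is the Bohr radius.

For H (Z = 1) at n = 15:
r_15 = 15² × 0.0529177 nm / 1
r_15 = 225 × 0.0529177 nm / 1
r_15 = 11.90648 nm / 1
r_15 = 11.9065 nm

The electron orbits at approximately 11.9065 nm from the nucleus.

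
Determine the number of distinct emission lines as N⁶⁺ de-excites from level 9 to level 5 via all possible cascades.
10

The electron can occupy levels n = 5, 6, ..., 9 during de-excitation — that is m = 9 - 5 + 1 = 5 distinct levels.

The number of distinct spectral lines equals the number of ways to choose 2 of these m levels (each pair gives one possible emission transition):

Number of lines = m(m-1)/2 = 5×4/2 = 10

These correspond to all possible transitions between the 5 levels:
9 → 8, 9 → 7, 9 → 6, 9 → 5, 8 → 7, 8 → 6, 8 → 5, 7 → 6...

Each transition produces a photon with a unique energy (and thus wavelength). This count does not depend on Z.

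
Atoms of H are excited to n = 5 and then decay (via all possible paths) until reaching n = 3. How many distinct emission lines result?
3

The electron can occupy levels n = 3, 4, ..., 5 during de-excitation — that is m = 5 - 3 + 1 = 3 distinct levels.

The number of distinct spectral lines equals the number of ways to choose 2 of these m levels (each pair gives one possible emission transition):

Number of lines = m(m-1)/2 = 3×2/2 = 3

These correspond to all possible transitions between the 3 levels:
5 → 4, 5 → 3, 4 → 3

Each transition produces a photon with a unique energy (and thus wavelength). This count does not depend on Z.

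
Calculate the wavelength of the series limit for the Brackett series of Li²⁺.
162.002690 nm

The series limit corresponds to the transition from n = ∞ to n = 4.
This is the highest energy (shortest wavelength) transition in the Brackett series.

E_∞ = 0 eV
E_4 = -13.6057 × 3² / 4² = -7.6532062500 eV

Energy at series limit:
ΔE = E_∞ - E_4 = 0 - (-7.6532062500) = 7.6532062500 eV
λ = hc/E = 1239.84 eV·nm / 7.6532062500 eV = 162.002690 nm

This energy equals the ionization energy from the n = 4 state of Li²⁺.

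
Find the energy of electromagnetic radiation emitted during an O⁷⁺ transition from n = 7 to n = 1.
852.994 eV

The energy levels are E_n = -13.6057 Z² eV / n².

Energy at n = 7: E_7 = -13.6057 × 8² / 7² = -17.770710 eV
Energy at n = 1: E_1 = -13.6057 × 8² / 1² = -870.764800 eV

For emission (electron falling to lower state), the photon energy is:
E_photon = E_7 - E_1 = |-17.770710 - (-870.764800)|
E_photon = 852.994 eV

This energy is carried away by the emitted photon.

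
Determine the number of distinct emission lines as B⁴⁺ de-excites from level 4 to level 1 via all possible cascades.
6

The electron can occupy levels n = 1, 2, ..., 4 during de-excitation — that is m = 4 - 1 + 1 = 4 distinct levels.

The number of distinct spectral lines equals the number of ways to choose 2 of these m levels (each pair gives one possible emission transition):

Number of lines = m(m-1)/2 = 4×3/2 = 6

These correspond to all possible transitions between the 4 levels:
4 → 3, 4 → 2, 4 → 1, 3 → 2, 3 → 1, 2 → 1

Each transition produces a photon with a unique energy (and thus wavelength). This count does not depend on Z.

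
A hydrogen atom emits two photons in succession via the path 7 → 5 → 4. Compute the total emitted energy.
0.57269 eV

The energy levels of hydrogen are E_n = -13.6057 / n² eV.

First transition (7 → 5):
ΔE₁ = |E_5 - E_7|
ΔE₁ = |-0.54422800000 - (-0.27766734694)| = 0.26656065 eV

Second transition (5 → 4):
ΔE₂ = |E_4 - E_5|
ΔE₂ = |-0.85035625000 - (-0.54422800000)| = 0.30612825 eV

Total energy released:
E_total = ΔE₁ + ΔE₂ = 0.26656065 + 0.30612825 = 0.57269 eV

Note: This equals the direct transition 7 → 4: 0.57269 eV ✓
Energy is conserved regardless of the path taken.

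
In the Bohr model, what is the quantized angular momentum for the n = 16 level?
1.68731e-33 J·s (or 16ℏ)

In the Bohr model, angular momentum is quantized:
L = nℏ

where ℏ = h/(2π) = 1.0545718e-34 J·s

For n = 16:
L = 16 × 1.0545718e-34 J·s
L = 1.68731e-33 J·s

This can also be written as L = 16ℏ.
The angular momentum is an integer multiple of the reduced Planck constant.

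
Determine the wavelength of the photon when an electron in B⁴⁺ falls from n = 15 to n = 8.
326.0178 nm

First, find the transition energy using E_n = -13.6057 Z² / n² eV:
E_15 = -13.6057 × 5² / 15² = -1.51174444 eV
E_8 = -13.6057 × 5² / 8² = -5.31472656 eV

Photon energy: |ΔE| = |E_8 - E_15| = 3.80298212 eV

Convert to wavelength using E = hc/λ with hc = 1239.84 eV·nm:
λ = hc/E = 1239.84 eV·nm / 3.80298212 eV
λ = 326.0178 nm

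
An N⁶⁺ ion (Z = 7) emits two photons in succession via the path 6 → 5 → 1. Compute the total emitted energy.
648.1604 eV

The energy levels of N⁶⁺ are E_n = -13.6057 × 7² / n² eV.

First transition (6 → 5):
ΔE₁ = |E_5 - E_6|
ΔE₁ = |-26.6671720000 - (-18.5188694444)| = 8.1483026 eV

Second transition (5 → 1):
ΔE₂ = |E_1 - E_5|
ΔE₂ = |-666.6793000000 - (-26.6671720000)| = 640.0121280 eV

Total energy released:
E_total = ΔE₁ + ΔE₂ = 8.1483026 + 640.0121280 = 648.1604 eV

Note: This equals the direct transition 6 → 1: 648.1604 eV ✓
Energy is conserved regardless of the path taken.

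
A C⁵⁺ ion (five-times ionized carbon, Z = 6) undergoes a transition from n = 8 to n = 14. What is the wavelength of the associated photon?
240.549449 nm

First, find the transition energy using E_n = -13.6057 Z² / n² eV:
E_8 = -13.6057 × 6² / 8² = -7.6532062500 eV
E_14 = -13.6057 × 6² / 14² = -2.4990061224 eV

Photon energy: |ΔE| = |E_14 - E_8| = 5.1542001276 eV

Convert to wavelength using E = hc/λ with hc = 1239.84 eV·nm:
λ = hc/E = 1239.84 eV·nm / 5.1542001276 eV
λ = 240.549449 nm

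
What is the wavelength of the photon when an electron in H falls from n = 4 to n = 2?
486.008070 nm

First, find the transition energy using E_n = -13.6057 / n² eV:
E_4 = -13.6057 / 4² = -0.8503562500 eV
E_2 = -13.6057 / 2² = -3.4014250000 eV

Photon energy: |ΔE| = |E_2 - E_4| = 2.5510687500 eV

Convert to wavelength using E = hc/λ with hc = 1239.84 eV·nm:
λ = hc/E = 1239.84 eV·nm / 2.5510687500 eV
λ = 486.008070 nm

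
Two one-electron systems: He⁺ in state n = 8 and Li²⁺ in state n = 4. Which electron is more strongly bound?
Li²⁺ at n = 4 (E = -7.653 eV)

Using E_n = -13.6057 Z² / n² eV:

He⁺ (Z = 2) at n = 8:
E = -13.6057 × 2² / 8² = -13.6057 × 4 / 64 = -0.850356 eV

Li²⁺ (Z = 3) at n = 4:
E = -13.6057 × 3² / 4² = -13.6057 × 9 / 16 = -7.653206 eV

Since -7.653206 eV < -0.850356 eV,
Li²⁺ at n = 4 is more tightly bound (requires more energy to ionize).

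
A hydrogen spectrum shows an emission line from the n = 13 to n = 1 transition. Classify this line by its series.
Lyman series

The spectral series in hydrogen are named based on the final (lower) energy level:
- Lyman series: n_final = 1 (ultraviolet)
- Balmer series: n_final = 2 (visible/near-UV)
- Paschen series: n_final = 3 (infrared)
- Brackett series: n_final = 4 (infrared)
- Pfund series: n_final = 5 (far infrared)

Since this transition ends at n = 1, it belongs to the Lyman series.

For reference, this 13 → 1 line has photon energy
ΔE = 13.6057 eV × (1/1² - 1/13²) = 13.52519290 eV,
corresponding to wavelength λ = hc/ΔE = 1239.84 eV·nm / 13.52519290 eV = 91.668933 nm in the ultraviolet region.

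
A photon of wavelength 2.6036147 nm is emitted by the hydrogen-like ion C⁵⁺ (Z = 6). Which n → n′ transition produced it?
n = 6 → n = 1

First, find the photon energy from the wavelength (hc = 1239.84 eV·nm):
E = hc/λ = 1239.84 eV·nm / 2.6036147 nm = 476.19949 eV

The energy levels of C⁵⁺ satisfy E_n = -13.6057 × 6² / n² eV, so an emission n_i → n_f releases
ΔE = 13.6057 × 6² × (1/n_f² − 1/n_i²) eV.

Setting ΔE equal to the photon energy:
1/n_f² − 1/n_i² = 476.19949 / (13.6057 × 6²) = 0.97222220

Since 1/n_i² must be positive, we need 1/n_f² > 0.97222220, i.e. n_f ≤ 1. For each allowed n_f, solve n_i = (1/n_f² − 0.97222220)^(−1/2) and check whether it is a whole number:
  n_f = 1: 1/n_i² = 1.00000000 − 0.97222220 = 0.02777780 → n_i = 6.000  → integer, n_i = 6 ✓

Only n_f = 1 gives an integer upper level, n_i = 6.

The transition is from n = 6 to n = 1 (emission).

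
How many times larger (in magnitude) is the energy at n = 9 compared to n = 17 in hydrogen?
3.56790

Using E_n = -13.6057 Z² / n² eV with Z = 1:

E_9 = -13.6057 / 9² = -13.6057 / 81 = -0.16797160494 eV
E_17 = -13.6057 / 17² = -13.6057 / 289 = -0.04707854671 eV

The ratio is:
E_9/E_17 = (-0.16797160494) / (-0.04707854671)
E_9/E_17 = (-13.6057/81) / (-13.6057/289)
E_9/E_17 = 289/81
E_9/E_17 = 3.56790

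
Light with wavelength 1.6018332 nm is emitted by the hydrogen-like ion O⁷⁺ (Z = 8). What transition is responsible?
n = 3 → n = 1

First, find the photon energy from the wavelength (hc = 1239.84 eV·nm):
E = hc/λ = 1239.84 eV·nm / 1.6018332 nm = 774.01317 eV

The energy levels of O⁷⁺ satisfy E_n = -13.6057 × 8² / n² eV, so an emission n_i → n_f releases
ΔE = 13.6057 × 8² × (1/n_f² − 1/n_i²) eV.

Setting ΔE equal to the photon energy:
1/n_f² − 1/n_i² = 774.01317 / (13.6057 × 8²) = 0.88888891

Since 1/n_i² must be positive, we need 1/n_f² > 0.88888891, i.e. n_f ≤ 1. For each allowed n_f, solve n_i = (1/n_f² − 0.88888891)^(−1/2) and check whether it is a whole number:
  n_f = 1: 1/n_i² = 1.00000000 − 0.88888891 = 0.11111109 → n_i = 3.000  → integer, n_i = 3 ✓

Only n_f = 1 gives an integer upper level, n_i = 3.

The transition is from n = 3 to n = 1 (emission).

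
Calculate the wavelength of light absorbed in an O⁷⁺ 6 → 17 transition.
58.552387 nm

First, find the transition energy using E_n = -13.6057 Z² / n² eV:
E_6 = -13.6057 × 8² / 6² = -24.18791111 eV
E_17 = -13.6057 × 8² / 17² = -3.01302699 eV

Photon energy: |ΔE| = |E_17 - E_6| = 21.17488412 eV

Convert to wavelength using E = hc/λ with hc = 1239.84 eV·nm:
λ = hc/E = 1239.84 eV·nm / 21.17488412 eV
λ = 58.552387 nm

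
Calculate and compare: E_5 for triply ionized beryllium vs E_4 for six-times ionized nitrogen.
N⁶⁺ at n = 4 (E = -41.667456 eV)

Using E_n = -13.6057 Z² / n² eV:

Be³⁺ (Z = 4) at n = 5:
E = -13.6057 × 4² / 5² = -13.6057 × 16 / 25 = -8.707648000 eV

N⁶⁺ (Z = 7) at n = 4:
E = -13.6057 × 7² / 4² = -13.6057 × 49 / 16 = -41.667456250 eV

Since -41.667456250 eV < -8.707648000 eV,
N⁶⁺ at n = 4 is more tightly bound (requires more energy to ionize).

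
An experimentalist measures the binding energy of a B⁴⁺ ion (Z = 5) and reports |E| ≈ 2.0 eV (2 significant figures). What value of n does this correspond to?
n = 13

The exact energy levels follow E_n = -13.6057 Z² / n² eV with Z = 5.

The measured value (-2.0 eV) is reported to only 2 significant figures, so we must test candidate n values and see which one matches to that precision.

Candidate energies:
  n = 11:  E = -13.6057 × 5² / 11² = -2.81110 eV
  n = 12:  E = -13.6057 × 5² / 12² = -2.36210 eV
  n = 13:  E = -13.6057 × 5² / 13² = -2.01268 eV  ← matches
  n = 14:  E = -13.6057 × 5² / 14² = -1.73542 eV
  n = 15:  E = -13.6057 × 5² / 15² = -1.51174 eV

Checking against the measurement of -2.0 eV (2 sig figs), only n = 13 agrees:
E_13 = -2.01268 eV, which rounds to -2.0 eV ✓

Therefore n = 13.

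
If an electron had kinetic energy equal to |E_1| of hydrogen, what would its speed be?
2.188e+06 m/s (or 0.730% of c)

The binding energy at n = 1 for hydrogen is:
E_1 = -13.6057/1² = -13.60570 eV
|E_1| = 13.60570 eV

Convert to Joules:
KE = 13.60570 eV × (1.602177 × 10⁻¹⁹ J/eV) = 2.17987e-18 J

Using KE = ½mv²:
v = √(2·KE/m_e)
v = √(2 × 2.17987e-18 J / 9.10938 × 10⁻³¹ kg)
v = 2.188e+06 m/s

This is approximately 0.730% the speed of light.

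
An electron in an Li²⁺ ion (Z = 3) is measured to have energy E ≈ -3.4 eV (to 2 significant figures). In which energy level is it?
n = 6

The exact energy levels follow E_n = -13.6057 Z² / n² eV with Z = 3.

The measured value (-3.4 eV) is reported to only 2 significant figures, so we must test candidate n values and see which one matches to that precision.

Candidate energies:
  n = 4:  E = -13.6057 × 3² / 4² = -7.65321 eV
  n = 5:  E = -13.6057 × 3² / 5² = -4.89805 eV
  n = 6:  E = -13.6057 × 3² / 6² = -3.40143 eV  ← matches
  n = 7:  E = -13.6057 × 3² / 7² = -2.49901 eV
  n = 8:  E = -13.6057 × 3² / 8² = -1.91330 eV

Checking against the measurement of -3.4 eV (2 sig figs), only n = 6 agrees:
E_6 = -3.40143 eV, which rounds to -3.4 eV ✓

Therefore n = 6.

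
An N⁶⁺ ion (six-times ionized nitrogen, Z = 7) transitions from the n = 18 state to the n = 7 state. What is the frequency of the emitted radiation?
2.79e+15 Hz

First, find the transition energy:
E_18 = -13.6057 × 7² / 18² = -2.05765 eV
E_7 = -13.6057 × 7² / 7² = -13.60570 eV
|ΔE| = |E_7 - E_18| = 11.54805 eV

Convert to Joules: E = 11.54805 eV × (1.602177 × 10⁻¹⁹ J/eV) = 1.8502e-18 J

Using E = hf:
f = E/h = 1.8502e-18 J / (6.62607 × 10⁻³⁴ J·s)
f = 2.79e+15 Hz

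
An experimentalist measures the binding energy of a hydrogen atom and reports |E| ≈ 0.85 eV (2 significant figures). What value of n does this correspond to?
n = 4

The exact energy levels follow E_n = -13.6057 eV / n².

The measured value (-0.85 eV) is reported to only 2 significant figures, so we must test candidate n values and see which one matches to that precision.

Candidate energies:
  n = 2:  E = -13.6057/2² = -3.40143 eV
  n = 3:  E = -13.6057/3² = -1.51174 eV
  n = 4:  E = -13.6057/4² = -0.85036 eV  ← matches
  n = 5:  E = -13.6057/5² = -0.54423 eV
  n = 6:  E = -13.6057/6² = -0.37794 eV

Checking against the measurement of -0.85 eV (2 sig figs), only n = 4 agrees:
E_4 = -0.85036 eV, which rounds to -0.85 eV ✓

Therefore n = 4.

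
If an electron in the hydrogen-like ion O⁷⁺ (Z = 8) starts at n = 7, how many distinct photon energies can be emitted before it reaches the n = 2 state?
15

The electron can occupy levels n = 2, 3, ..., 7 during de-excitation — that is m = 7 - 2 + 1 = 6 distinct levels.

The number of distinct spectral lines equals the number of ways to choose 2 of these m levels (each pair gives one possible emission transition):

Number of lines = m(m-1)/2 = 6×5/2 = 15

These correspond to all possible transitions between the 6 levels:
7 → 6, 7 → 5, 7 → 4, 7 → 3, 7 → 2, 6 → 5, 6 → 4, 6 → 3...

Each transition produces a photon with a unique energy (and thus wavelength). This count does not depend on Z.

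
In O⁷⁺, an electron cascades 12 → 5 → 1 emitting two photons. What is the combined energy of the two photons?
864.72 eV

The energy levels of O⁷⁺ are E_n = -13.6057 × 8² / n² eV.

First transition (12 → 5):
ΔE₁ = |E_5 - E_12|
ΔE₁ = |-34.83059200 - (-6.04697778)| = 28.78361 eV

Second transition (5 → 1):
ΔE₂ = |E_1 - E_5|
ΔE₂ = |-870.76480000 - (-34.83059200)| = 835.93421 eV

Total energy released:
E_total = ΔE₁ + ΔE₂ = 28.78361 + 835.93421 = 864.72 eV

Note: This equals the direct transition 12 → 1: 864.72 eV ✓
Energy is conserved regardless of the path taken.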